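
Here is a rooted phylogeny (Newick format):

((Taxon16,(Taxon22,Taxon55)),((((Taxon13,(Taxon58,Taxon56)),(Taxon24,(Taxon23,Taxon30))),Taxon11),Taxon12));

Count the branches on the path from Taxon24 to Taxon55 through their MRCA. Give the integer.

8

The MRCA of Taxon24 and Taxon55 is the root of the tree.
From Taxon24 up to that node: 5 branches. From Taxon55 up to the same node: 3 branches. Total: 5 + 3 = 8.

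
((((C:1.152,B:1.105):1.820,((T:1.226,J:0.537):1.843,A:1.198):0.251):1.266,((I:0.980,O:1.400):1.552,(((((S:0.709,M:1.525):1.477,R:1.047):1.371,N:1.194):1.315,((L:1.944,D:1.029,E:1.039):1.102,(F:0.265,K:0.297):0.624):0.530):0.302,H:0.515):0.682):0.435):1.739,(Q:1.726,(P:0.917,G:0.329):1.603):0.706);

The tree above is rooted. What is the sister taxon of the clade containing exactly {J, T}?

The clade containing exactly {J, T} attaches to the tree at the node subtending ((T,J),A).
The other lineage descending from that same node — the sister group — is the single tip A.

A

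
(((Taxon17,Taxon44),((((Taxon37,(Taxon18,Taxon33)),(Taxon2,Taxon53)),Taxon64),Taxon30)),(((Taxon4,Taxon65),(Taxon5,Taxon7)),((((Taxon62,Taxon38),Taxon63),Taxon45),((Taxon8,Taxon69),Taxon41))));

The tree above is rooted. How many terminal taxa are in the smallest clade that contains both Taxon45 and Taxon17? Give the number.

The MRCA of Taxon45 and Taxon17 is the root, so the clade is the entire tree.
That clade contains 20 terminal taxa: Taxon17, Taxon18, Taxon2, Taxon30, Taxon33, Taxon37, Taxon38, Taxon4, Taxon41, Taxon44, Taxon45, Taxon5, Taxon53, Taxon62, Taxon63, Taxon64, Taxon65, Taxon69, Taxon7, Taxon8.

20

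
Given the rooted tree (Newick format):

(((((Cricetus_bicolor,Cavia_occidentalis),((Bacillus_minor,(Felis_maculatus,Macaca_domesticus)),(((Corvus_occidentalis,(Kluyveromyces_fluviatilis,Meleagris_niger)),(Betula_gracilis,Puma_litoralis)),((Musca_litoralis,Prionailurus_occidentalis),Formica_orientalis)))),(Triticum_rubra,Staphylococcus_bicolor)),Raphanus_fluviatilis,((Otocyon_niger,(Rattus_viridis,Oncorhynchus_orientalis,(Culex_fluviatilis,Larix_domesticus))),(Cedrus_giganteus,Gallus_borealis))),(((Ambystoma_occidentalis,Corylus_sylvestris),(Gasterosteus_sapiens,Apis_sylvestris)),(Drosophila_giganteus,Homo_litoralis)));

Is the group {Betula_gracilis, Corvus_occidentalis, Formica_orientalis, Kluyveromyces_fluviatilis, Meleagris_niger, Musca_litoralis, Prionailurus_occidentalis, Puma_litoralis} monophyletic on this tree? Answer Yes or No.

The most recent common ancestor of these taxa subtends (((Corvus_occidentalis,(Kluyveromyces_fluviatilis,Meleagris_niger)),(Betula_gracilis,Puma_litoralis)),((Musca_litoralis,Prionailurus_occidentalis),Formica_orientalis)).
That clade has exactly 8 tips — every listed taxon and nothing else — so the group is monophyletic.

Yes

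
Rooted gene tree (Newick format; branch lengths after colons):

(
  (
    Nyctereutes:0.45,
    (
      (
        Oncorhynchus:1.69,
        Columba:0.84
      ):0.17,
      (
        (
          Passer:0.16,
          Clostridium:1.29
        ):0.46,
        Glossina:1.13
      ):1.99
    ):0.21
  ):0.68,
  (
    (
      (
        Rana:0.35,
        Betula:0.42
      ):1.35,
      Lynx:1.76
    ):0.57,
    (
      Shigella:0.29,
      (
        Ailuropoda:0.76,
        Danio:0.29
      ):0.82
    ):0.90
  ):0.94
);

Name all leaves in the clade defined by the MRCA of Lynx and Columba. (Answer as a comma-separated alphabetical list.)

Ailuropoda, Betula, Clostridium, Columba, Danio, Glossina, Lynx, Nyctereutes, Oncorhynchus, Passer, Rana, Shigella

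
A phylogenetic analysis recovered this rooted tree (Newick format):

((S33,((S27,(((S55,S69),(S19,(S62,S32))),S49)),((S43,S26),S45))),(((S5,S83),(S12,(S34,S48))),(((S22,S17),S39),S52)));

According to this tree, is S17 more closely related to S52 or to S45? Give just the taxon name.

The MRCA of S17 and S52 subtends (((S22,S17),S39),S52) (4 taxa).
The MRCA of S17 and S45 is the root, subtending the entire tree (20 taxa).
The first is nested inside the second, so S17 shares a more recent common ancestor with S52.

S52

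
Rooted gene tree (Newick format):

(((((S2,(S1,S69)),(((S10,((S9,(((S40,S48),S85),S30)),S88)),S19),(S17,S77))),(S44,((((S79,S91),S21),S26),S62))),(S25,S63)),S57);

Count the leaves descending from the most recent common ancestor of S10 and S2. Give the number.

13

The MRCA of S10 and S2 is the node subtending ((S2,(S1,S69)),(((S10,((S9,(((S40,S48),S85),S30)),S88)),S19),(S17,S77))).
That clade contains 13 terminal taxa: S1, S10, S17, S19, S2, S30, S40, S48, S69, S77, S85, S88, S9.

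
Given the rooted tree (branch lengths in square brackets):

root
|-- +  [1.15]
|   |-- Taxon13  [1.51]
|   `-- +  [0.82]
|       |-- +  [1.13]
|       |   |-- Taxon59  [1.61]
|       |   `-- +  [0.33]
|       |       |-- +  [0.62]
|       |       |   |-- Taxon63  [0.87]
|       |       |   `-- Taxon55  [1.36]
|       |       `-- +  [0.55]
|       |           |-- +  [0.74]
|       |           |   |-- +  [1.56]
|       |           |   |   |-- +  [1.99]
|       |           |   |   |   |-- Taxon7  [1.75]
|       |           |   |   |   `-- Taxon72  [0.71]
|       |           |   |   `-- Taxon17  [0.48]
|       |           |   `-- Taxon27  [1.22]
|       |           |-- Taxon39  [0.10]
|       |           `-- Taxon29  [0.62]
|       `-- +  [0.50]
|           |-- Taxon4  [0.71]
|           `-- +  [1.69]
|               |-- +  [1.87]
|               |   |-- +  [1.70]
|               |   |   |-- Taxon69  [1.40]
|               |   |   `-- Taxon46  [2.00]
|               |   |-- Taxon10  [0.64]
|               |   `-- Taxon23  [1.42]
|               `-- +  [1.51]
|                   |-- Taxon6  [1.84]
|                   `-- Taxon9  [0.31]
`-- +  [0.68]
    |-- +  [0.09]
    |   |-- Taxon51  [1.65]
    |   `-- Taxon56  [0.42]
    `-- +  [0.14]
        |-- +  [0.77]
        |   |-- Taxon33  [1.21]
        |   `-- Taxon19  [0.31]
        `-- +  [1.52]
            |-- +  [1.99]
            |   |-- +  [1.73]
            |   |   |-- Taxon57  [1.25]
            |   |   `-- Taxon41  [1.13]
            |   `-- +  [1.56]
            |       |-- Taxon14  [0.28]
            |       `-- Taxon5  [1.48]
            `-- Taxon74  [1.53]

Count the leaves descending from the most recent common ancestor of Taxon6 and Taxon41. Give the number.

The MRCA of Taxon6 and Taxon41 is the root, so the clade is the entire tree.
That clade contains 26 terminal taxa: Taxon10, Taxon13, Taxon14, Taxon17, Taxon19, Taxon23, Taxon27, Taxon29, Taxon33, Taxon39, Taxon4, Taxon41, Taxon46, Taxon5, Taxon51, Taxon55, Taxon56, Taxon57, Taxon59, Taxon6, Taxon63, Taxon69, Taxon7, Taxon72, Taxon74, Taxon9.

26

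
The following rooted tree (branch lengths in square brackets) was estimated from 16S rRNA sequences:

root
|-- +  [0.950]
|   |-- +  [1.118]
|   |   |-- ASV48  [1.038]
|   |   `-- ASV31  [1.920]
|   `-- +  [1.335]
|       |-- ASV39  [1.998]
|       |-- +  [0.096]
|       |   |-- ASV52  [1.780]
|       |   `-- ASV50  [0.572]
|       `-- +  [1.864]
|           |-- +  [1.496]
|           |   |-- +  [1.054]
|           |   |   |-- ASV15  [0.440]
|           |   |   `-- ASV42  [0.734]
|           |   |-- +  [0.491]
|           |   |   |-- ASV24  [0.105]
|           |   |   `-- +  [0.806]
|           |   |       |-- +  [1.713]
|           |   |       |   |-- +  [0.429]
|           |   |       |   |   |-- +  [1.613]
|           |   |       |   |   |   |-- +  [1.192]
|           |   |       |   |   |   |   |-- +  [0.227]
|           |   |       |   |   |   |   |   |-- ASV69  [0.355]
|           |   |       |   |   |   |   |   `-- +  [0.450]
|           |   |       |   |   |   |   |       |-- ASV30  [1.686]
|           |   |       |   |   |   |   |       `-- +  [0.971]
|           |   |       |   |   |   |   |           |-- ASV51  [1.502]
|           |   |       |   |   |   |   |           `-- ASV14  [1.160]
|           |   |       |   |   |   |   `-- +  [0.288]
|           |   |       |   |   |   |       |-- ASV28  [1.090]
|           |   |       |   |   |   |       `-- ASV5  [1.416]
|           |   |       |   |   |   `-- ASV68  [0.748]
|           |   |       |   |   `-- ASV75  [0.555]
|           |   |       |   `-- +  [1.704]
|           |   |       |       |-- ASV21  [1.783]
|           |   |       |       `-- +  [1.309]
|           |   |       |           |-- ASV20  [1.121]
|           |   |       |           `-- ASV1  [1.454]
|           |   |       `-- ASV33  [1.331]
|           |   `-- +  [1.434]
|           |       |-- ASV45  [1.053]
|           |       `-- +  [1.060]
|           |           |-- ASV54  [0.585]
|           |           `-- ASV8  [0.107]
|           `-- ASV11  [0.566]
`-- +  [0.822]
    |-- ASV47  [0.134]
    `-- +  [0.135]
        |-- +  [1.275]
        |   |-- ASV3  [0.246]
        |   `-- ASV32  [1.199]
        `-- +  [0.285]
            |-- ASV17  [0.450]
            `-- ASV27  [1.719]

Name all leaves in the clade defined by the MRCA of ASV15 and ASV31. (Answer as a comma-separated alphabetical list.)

Tracing ASV15: it sits inside (ASV15,ASV42).
Tracing ASV31: it sits inside (ASV48,ASV31).
The smallest clade enclosing both is ((ASV48,ASV31),(ASV39,(ASV52,ASV50),(((ASV15,ASV42),(ASV24,((((((ASV69,(ASV30,(ASV51,ASV14))),(ASV28,ASV5)),ASV68),ASV75),(ASV21,(ASV20,ASV1))),ASV33)),(ASV45,(ASV54,ASV8))),ASV11))); the answer is its 24 terminal taxa in alphabetical order.

ASV1, ASV11, ASV14, ASV15, ASV20, ASV21, ASV24, ASV28, ASV30, ASV31, ASV33, ASV39, ASV42, ASV45, ASV48, ASV5, ASV50, ASV51, ASV52, ASV54, ASV68, ASV69, ASV75, ASV8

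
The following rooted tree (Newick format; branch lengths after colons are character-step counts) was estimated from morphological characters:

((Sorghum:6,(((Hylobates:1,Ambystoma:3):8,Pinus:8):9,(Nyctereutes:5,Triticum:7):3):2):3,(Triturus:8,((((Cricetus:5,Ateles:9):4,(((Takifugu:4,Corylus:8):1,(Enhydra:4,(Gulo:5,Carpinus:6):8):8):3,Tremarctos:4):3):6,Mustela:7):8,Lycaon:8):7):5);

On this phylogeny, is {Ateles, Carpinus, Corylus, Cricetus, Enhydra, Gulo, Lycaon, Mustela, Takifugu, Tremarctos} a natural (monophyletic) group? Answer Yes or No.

Yes

The most recent common ancestor of these taxa subtends ((((Cricetus,Ateles),(((Takifugu,Corylus),(Enhydra,(Gulo,Carpinus))),Tremarctos)),Mustela),Lycaon).
That clade has exactly 10 tips — every listed taxon and nothing else — so the group is monophyletic.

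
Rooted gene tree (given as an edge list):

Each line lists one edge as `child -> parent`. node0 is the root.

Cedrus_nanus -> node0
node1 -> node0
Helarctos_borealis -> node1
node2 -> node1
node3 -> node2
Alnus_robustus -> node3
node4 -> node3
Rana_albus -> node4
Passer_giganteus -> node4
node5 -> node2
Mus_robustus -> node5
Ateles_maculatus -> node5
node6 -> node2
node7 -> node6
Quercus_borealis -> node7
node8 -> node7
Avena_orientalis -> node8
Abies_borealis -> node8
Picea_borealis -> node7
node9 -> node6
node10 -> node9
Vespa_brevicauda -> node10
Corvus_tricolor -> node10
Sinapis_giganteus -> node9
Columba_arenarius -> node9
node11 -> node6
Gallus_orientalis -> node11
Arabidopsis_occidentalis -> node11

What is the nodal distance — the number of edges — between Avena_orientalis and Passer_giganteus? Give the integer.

7

The MRCA of Avena_orientalis and Passer_giganteus is the node subtending ((Alnus_robustus,(Rana_albus,Passer_giganteus)),(Mus_robustus,Ateles_maculatus),((Quercus_borealis,(Avena_orientalis,Abies_borealis),Picea_borealis),((Vespa_brevicauda,Corvus_tricolor),Sinapis_giganteus,Columba_arenarius),(Gallus_orientalis,Arabidopsis_occidentalis))).
From Avena_orientalis up to that node: 4 branches. From Passer_giganteus up to the same node: 3 branches. Total: 4 + 3 = 7.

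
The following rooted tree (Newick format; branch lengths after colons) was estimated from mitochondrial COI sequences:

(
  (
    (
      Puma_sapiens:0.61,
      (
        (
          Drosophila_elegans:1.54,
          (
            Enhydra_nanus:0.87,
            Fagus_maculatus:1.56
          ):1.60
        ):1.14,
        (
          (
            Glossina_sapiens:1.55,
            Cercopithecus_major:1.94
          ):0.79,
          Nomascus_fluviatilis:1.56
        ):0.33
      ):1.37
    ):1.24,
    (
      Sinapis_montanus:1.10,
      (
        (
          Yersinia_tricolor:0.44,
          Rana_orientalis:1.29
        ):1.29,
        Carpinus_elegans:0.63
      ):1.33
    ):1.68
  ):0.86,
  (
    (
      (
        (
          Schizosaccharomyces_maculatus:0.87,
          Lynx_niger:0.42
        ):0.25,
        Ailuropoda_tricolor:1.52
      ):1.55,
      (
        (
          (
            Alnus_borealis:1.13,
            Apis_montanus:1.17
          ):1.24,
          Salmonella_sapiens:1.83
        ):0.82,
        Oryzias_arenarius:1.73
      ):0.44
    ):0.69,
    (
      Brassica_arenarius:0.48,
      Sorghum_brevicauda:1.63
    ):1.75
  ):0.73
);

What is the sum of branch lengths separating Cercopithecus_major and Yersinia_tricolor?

10.41

The path runs Cercopithecus_major → … → MRCA → … → Yersinia_tricolor; the MRCA is the node subtending ((Puma_sapiens,((Drosophila_elegans,(Enhydra_nanus,Fagus_maculatus)),((Glossina_sapiens,Cercopithecus_major),Nomascus_fluviatilis))),(Sinapis_montanus,((Yersinia_tricolor,Rana_orientalis),Carpinus_elegans))).
Branch lengths along that path: 1.94 + 0.79 + 0.33 + 1.37 + 1.24 + 1.68 + 1.33 + 1.29 + 0.44 = 10.41.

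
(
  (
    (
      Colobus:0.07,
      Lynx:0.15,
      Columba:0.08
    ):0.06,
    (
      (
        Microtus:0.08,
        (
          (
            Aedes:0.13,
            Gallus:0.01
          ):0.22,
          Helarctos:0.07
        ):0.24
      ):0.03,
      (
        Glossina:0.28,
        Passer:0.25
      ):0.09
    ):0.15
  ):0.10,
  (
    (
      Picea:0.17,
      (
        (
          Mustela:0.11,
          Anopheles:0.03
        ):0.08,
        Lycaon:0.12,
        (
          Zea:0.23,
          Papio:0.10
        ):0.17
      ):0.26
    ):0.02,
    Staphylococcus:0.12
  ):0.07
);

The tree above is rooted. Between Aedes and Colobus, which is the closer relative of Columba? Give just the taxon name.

Colobus

The MRCA of Columba and Colobus subtends (Colobus,Lynx,Columba) (3 taxa).
The MRCA of Columba and Aedes subtends ((Colobus,Lynx,Columba),((Microtus,((Aedes,Gallus),Helarctos)),(Glossina,Passer))) (9 taxa).
The first is nested inside the second, so Columba shares a more recent common ancestor with Colobus.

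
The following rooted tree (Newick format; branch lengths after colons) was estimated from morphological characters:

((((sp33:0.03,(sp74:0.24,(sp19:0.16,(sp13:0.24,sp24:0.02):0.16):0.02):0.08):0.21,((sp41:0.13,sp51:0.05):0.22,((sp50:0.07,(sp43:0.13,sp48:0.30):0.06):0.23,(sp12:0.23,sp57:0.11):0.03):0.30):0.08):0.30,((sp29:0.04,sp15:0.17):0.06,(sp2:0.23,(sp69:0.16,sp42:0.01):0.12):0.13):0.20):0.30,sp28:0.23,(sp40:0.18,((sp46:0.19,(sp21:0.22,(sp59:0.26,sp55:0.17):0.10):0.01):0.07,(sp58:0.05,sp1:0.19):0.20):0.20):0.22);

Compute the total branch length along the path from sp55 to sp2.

1.63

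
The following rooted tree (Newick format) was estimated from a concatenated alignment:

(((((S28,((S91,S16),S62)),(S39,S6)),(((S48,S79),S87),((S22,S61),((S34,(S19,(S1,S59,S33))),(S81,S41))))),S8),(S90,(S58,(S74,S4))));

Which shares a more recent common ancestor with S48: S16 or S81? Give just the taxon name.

The MRCA of S48 and S81 subtends (((S48,S79),S87),((S22,S61),((S34,(S19,(S1,S59,S33))),(S81,S41)))) (12 taxa).
The MRCA of S48 and S16 subtends (((S28,((S91,S16),S62)),(S39,S6)),(((S48,S79),S87),((S22,S61),((S34,(S19,(S1,S59,S33))),(S81,S41))))) (18 taxa).
The first is nested inside the second, so S48 shares a more recent common ancestor with S81.

S81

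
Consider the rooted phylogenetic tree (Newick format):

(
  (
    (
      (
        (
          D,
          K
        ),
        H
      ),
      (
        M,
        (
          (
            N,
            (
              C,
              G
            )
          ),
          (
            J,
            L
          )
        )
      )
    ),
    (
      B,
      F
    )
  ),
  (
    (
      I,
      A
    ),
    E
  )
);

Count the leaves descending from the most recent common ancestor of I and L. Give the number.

14

The MRCA of I and L is the root, so the clade is the entire tree.
That clade contains 14 terminal taxa: A, B, C, D, E, F, G, H, I, J, K, L, M, N.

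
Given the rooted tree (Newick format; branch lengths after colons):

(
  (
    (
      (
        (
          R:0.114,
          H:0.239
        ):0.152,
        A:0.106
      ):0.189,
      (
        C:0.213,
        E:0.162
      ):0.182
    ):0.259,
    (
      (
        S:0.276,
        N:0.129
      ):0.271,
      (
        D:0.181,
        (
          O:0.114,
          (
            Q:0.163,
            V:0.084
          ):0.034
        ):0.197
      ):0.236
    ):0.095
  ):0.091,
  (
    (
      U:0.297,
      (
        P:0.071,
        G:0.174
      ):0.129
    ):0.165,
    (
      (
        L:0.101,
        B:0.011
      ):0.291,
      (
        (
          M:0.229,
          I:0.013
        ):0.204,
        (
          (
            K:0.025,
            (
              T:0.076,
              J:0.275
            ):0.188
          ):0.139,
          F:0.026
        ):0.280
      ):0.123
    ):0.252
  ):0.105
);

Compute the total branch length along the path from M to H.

The path runs M → … → MRCA → … → H; the MRCA is the root of the tree.
Branch lengths along that path: 0.229 + 0.204 + 0.123 + 0.252 + 0.105 + 0.091 + 0.259 + 0.189 + 0.152 + 0.239 = 1.843.

1.843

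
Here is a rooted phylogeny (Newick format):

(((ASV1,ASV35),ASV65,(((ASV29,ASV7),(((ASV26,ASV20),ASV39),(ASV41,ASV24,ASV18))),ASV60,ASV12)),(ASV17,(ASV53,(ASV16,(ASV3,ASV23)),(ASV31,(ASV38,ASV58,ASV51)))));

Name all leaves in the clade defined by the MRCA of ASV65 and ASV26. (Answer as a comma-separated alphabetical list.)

ASV1, ASV12, ASV18, ASV20, ASV24, ASV26, ASV29, ASV35, ASV39, ASV41, ASV60, ASV65, ASV7

Tracing ASV65: it sits inside ((ASV1,ASV35),ASV65,(((ASV29,ASV7),(((ASV26,ASV20),ASV39),(ASV41,ASV24,ASV18))),ASV60,ASV12)).
Tracing ASV26: it sits inside (ASV26,ASV20).
The smallest clade enclosing both is ((ASV1,ASV35),ASV65,(((ASV29,ASV7),(((ASV26,ASV20),ASV39),(ASV41,ASV24,ASV18))),ASV60,ASV12)); the answer is its 13 terminal taxa in alphabetical order.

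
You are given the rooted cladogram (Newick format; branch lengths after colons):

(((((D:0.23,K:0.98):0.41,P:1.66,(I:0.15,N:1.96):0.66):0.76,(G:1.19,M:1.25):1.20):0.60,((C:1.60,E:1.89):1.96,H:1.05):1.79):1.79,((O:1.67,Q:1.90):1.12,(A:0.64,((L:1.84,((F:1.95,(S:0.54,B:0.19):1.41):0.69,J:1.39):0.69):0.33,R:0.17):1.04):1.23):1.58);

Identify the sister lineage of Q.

Q attaches to the tree at the node subtending (O,Q).
The other lineage descending from that same node — the sister group — is the single tip O.

O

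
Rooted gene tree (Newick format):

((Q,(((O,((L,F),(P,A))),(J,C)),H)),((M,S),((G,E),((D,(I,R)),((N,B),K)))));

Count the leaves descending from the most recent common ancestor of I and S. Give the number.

The MRCA of I and S is the node subtending ((M,S),((G,E),((D,(I,R)),((N,B),K)))).
That clade contains 10 terminal taxa: B, D, E, G, I, K, M, N, R, S.

10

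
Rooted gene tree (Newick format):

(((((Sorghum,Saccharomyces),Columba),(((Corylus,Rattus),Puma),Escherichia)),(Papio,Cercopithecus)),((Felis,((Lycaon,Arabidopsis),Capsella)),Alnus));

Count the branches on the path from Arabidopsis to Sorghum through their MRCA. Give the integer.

The MRCA of Arabidopsis and Sorghum is the root of the tree.
From Arabidopsis up to that node: 5 branches. From Sorghum up to the same node: 5 branches. Total: 5 + 5 = 10.

10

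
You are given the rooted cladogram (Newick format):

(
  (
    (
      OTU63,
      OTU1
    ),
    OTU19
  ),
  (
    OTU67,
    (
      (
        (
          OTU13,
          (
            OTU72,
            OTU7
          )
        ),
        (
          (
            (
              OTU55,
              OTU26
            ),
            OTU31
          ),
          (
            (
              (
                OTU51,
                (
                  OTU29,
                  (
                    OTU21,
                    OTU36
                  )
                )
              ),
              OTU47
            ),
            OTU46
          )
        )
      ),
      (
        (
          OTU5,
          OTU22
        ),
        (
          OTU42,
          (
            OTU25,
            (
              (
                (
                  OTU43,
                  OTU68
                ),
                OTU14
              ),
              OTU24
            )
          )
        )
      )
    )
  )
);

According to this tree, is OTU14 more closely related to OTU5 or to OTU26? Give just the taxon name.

OTU5

The MRCA of OTU14 and OTU5 subtends ((OTU5,OTU22),(OTU42,(OTU25,(((OTU43,OTU68),OTU14),OTU24)))) (8 taxa).
The MRCA of OTU14 and OTU26 subtends (((OTU13,(OTU72,OTU7)),(((OTU55,OTU26),OTU31),(((OTU51,(OTU29,(OTU21,OTU36))),OTU47),OTU46))),((OTU5,OTU22),(OTU42,(OTU25,(((OTU43,OTU68),OTU14),OTU24))))) (20 taxa).
The first is nested inside the second, so OTU14 shares a more recent common ancestor with OTU5.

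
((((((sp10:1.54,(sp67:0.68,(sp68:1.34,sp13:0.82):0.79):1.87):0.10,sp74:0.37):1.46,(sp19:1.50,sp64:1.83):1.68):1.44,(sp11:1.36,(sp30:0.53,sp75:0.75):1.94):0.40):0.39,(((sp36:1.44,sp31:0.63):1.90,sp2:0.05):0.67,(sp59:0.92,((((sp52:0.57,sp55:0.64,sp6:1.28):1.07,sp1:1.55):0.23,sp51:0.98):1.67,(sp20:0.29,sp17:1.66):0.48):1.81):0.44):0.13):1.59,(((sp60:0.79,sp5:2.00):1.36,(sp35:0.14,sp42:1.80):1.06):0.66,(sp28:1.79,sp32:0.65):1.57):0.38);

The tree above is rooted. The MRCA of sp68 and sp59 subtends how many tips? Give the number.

The MRCA of sp68 and sp59 is the node subtending (((((sp10,(sp67,(sp68,sp13))),sp74),(sp19,sp64)),(sp11,(sp30,sp75))),(((sp36,sp31),sp2),(sp59,((((sp52,sp55,sp6),sp1),sp51),(sp20,sp17))))).
That clade contains 21 terminal taxa: sp1, sp10, sp11, sp13, sp17, sp19, sp2, sp20, sp30, sp31, sp36, sp51, sp52, sp55, sp59, sp6, sp64, sp67, sp68, sp74, sp75.

21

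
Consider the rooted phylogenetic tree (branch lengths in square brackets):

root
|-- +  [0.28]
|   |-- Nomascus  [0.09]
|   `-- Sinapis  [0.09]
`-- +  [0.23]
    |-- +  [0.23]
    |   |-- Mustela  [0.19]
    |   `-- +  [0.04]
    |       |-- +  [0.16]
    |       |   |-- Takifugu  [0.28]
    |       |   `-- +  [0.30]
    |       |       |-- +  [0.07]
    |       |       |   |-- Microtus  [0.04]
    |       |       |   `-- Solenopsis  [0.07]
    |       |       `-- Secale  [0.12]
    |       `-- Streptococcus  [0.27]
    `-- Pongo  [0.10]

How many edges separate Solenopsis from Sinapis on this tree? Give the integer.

9

The MRCA of Solenopsis and Sinapis is the root of the tree.
From Solenopsis up to that node: 7 branches. From Sinapis up to the same node: 2 branches. Total: 7 + 2 = 9.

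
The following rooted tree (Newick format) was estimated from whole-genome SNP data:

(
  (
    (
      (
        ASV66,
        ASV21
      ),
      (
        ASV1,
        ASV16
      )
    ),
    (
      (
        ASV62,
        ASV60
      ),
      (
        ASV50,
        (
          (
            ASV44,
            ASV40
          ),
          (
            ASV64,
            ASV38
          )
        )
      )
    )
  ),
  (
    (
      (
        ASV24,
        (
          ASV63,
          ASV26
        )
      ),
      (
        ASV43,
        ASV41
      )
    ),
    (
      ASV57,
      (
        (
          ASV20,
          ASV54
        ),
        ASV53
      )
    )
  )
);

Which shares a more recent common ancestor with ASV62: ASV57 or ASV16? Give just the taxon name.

ASV16

The MRCA of ASV62 and ASV16 subtends (((ASV66,ASV21),(ASV1,ASV16)),((ASV62,ASV60),(ASV50,((ASV44,ASV40),(ASV64,ASV38))))) (11 taxa).
The MRCA of ASV62 and ASV57 is the root, subtending the entire tree (20 taxa).
The first is nested inside the second, so ASV62 shares a more recent common ancestor with ASV16.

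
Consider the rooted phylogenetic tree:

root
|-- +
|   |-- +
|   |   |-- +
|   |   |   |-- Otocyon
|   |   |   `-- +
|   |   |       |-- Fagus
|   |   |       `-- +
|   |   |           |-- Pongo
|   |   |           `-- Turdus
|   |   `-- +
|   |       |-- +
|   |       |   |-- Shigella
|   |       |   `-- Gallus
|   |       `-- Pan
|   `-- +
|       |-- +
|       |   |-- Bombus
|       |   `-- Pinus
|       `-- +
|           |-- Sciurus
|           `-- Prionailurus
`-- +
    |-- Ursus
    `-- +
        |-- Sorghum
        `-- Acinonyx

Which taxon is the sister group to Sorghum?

Acinonyx

Sorghum attaches to the tree at the node subtending (Sorghum,Acinonyx).
The other lineage descending from that same node — the sister group — is the single tip Acinonyx.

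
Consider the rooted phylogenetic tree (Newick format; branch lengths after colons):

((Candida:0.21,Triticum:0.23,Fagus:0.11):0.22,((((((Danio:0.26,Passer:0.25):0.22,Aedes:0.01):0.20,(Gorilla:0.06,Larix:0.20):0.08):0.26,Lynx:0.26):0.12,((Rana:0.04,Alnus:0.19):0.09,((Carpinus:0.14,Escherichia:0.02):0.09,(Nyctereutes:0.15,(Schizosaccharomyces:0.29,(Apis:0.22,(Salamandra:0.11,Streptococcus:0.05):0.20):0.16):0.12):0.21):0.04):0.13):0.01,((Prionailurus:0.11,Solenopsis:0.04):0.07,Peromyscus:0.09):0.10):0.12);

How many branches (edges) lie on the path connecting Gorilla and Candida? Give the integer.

The MRCA of Gorilla and Candida is the root of the tree.
From Gorilla up to that node: 6 branches. From Candida up to the same node: 2 branches. Total: 6 + 2 = 8.

8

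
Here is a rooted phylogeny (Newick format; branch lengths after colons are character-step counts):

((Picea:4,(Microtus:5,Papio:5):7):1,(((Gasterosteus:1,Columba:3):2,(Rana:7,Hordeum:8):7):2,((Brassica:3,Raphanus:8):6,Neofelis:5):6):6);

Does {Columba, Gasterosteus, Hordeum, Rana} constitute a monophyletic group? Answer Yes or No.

The most recent common ancestor of these taxa subtends ((Gasterosteus,Columba),(Rana,Hordeum)).
That clade has exactly 4 tips — every listed taxon and nothing else — so the group is monophyletic.

Yes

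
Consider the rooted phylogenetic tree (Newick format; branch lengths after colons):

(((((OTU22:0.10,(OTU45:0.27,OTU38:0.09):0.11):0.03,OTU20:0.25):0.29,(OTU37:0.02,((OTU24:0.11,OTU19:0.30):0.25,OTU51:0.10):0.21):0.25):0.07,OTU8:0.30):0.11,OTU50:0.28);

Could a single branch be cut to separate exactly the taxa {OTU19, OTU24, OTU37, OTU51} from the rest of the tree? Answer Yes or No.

Yes

The most recent common ancestor of these taxa subtends (OTU37,((OTU24,OTU19),OTU51)).
That clade has exactly 4 tips — every listed taxon and nothing else — so the group is monophyletic.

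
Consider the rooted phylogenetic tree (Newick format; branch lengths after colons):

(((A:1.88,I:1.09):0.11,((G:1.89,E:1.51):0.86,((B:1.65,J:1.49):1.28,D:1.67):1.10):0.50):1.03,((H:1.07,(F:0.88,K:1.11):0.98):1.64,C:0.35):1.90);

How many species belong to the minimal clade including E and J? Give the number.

The MRCA of E and J is the node subtending ((G,E),((B,J),D)).
That clade contains 5 terminal taxa: B, D, E, G, J.

5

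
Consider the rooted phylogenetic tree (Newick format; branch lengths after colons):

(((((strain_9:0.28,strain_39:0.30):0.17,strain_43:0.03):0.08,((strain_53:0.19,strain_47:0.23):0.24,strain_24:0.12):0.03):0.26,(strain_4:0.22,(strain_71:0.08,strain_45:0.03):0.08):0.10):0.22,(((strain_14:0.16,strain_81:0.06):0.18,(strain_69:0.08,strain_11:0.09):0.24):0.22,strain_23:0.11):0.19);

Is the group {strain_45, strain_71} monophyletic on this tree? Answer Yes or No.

Yes

The most recent common ancestor of these taxa subtends (strain_71,strain_45).
That clade has exactly 2 tips — every listed taxon and nothing else — so the group is monophyletic.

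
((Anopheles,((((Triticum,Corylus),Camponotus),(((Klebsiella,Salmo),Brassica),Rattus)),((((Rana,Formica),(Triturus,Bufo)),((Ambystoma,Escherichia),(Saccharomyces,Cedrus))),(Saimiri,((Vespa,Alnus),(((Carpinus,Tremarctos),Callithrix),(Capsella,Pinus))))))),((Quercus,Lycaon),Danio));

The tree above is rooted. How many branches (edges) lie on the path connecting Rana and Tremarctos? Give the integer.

10

The MRCA of Rana and Tremarctos is the node subtending ((((Rana,Formica),(Triturus,Bufo)),((Ambystoma,Escherichia),(Saccharomyces,Cedrus))),(Saimiri,((Vespa,Alnus),(((Carpinus,Tremarctos),Callithrix),(Capsella,Pinus))))).
From Rana up to that node: 4 branches. From Tremarctos up to the same node: 6 branches. Total: 4 + 6 = 10.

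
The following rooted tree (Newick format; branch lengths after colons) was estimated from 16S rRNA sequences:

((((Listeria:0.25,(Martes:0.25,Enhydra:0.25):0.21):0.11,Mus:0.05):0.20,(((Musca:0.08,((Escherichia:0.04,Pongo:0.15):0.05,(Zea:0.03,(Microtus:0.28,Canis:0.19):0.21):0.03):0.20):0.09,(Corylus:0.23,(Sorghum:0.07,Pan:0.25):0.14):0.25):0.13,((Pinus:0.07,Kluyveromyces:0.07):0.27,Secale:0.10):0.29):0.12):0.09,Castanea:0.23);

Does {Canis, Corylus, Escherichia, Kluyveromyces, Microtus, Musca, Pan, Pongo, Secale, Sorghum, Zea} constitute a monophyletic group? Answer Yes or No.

No

The MRCA of the listed taxa subtends (((Musca,((Escherichia,Pongo),(Zea,(Microtus,Canis)))),(Corylus,(Sorghum,Pan))),((Pinus,Kluyveromyces),Secale)).
That clade also contains Pinus, which is not in the proposed group, so the group is not monophyletic.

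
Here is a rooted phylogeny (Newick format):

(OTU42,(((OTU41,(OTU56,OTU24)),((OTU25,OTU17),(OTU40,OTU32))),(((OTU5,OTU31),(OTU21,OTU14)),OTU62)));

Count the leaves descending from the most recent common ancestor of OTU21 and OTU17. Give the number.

The MRCA of OTU21 and OTU17 is the node subtending (((OTU41,(OTU56,OTU24)),((OTU25,OTU17),(OTU40,OTU32))),(((OTU5,OTU31),(OTU21,OTU14)),OTU62)).
That clade contains 12 terminal taxa: OTU14, OTU17, OTU21, OTU24, OTU25, OTU31, OTU32, OTU40, OTU41, OTU5, OTU56, OTU62.

12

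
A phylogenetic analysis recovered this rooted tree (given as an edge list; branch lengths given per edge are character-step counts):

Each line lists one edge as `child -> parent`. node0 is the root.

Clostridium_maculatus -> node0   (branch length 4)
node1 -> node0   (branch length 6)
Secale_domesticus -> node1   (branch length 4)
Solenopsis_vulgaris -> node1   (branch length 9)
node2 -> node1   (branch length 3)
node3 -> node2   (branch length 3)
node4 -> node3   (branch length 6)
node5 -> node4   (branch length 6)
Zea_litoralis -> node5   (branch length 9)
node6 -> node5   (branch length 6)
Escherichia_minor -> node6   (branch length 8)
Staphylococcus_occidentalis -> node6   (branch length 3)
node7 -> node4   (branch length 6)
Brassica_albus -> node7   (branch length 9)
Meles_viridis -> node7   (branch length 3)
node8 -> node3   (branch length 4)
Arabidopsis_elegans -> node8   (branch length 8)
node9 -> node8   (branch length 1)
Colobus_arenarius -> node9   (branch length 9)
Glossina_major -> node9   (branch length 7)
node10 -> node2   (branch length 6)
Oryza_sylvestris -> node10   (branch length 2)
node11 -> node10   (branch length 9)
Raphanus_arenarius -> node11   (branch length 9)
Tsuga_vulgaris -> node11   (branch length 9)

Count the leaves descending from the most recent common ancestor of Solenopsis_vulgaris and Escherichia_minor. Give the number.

The MRCA of Solenopsis_vulgaris and Escherichia_minor is the node subtending (Secale_domesticus,Solenopsis_vulgaris,((((Zea_litoralis,(Escherichia_minor,Staphylococcus_occidentalis)),(Brassica_albus,Meles_viridis)),(Arabidopsis_elegans,(Colobus_arenarius,Glossina_major))),(Oryza_sylvestris,(Raphanus_arenarius,Tsuga_vulgaris)))).
That clade contains 13 terminal taxa: Arabidopsis_elegans, Brassica_albus, Colobus_arenarius, Escherichia_minor, Glossina_major, Meles_viridis, Oryza_sylvestris, Raphanus_arenarius, Secale_domesticus, Solenopsis_vulgaris, Staphylococcus_occidentalis, Tsuga_vulgaris, Zea_litoralis.

13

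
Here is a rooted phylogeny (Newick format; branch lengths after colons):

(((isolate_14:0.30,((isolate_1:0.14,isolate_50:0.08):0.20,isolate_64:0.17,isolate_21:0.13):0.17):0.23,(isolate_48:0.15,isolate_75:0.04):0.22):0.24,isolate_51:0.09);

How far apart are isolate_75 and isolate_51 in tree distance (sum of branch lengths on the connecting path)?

0.59

The path runs isolate_75 → … → MRCA → … → isolate_51; the MRCA is the root of the tree.
Branch lengths along that path: 0.04 + 0.22 + 0.24 + 0.09 = 0.59.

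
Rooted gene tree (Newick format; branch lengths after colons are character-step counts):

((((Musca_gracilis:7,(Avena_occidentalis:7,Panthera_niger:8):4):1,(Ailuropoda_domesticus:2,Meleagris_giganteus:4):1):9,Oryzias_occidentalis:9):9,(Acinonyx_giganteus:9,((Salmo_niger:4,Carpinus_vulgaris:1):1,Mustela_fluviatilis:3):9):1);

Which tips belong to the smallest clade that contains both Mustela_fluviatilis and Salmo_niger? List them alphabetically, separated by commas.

Tracing Mustela_fluviatilis: it sits inside ((Salmo_niger,Carpinus_vulgaris),Mustela_fluviatilis).
Tracing Salmo_niger: it sits inside (Salmo_niger,Carpinus_vulgaris).
The smallest clade enclosing both is ((Salmo_niger,Carpinus_vulgaris),Mustela_fluviatilis); the answer is its 3 terminal taxa in alphabetical order.

Carpinus_vulgaris, Mustela_fluviatilis, Salmo_niger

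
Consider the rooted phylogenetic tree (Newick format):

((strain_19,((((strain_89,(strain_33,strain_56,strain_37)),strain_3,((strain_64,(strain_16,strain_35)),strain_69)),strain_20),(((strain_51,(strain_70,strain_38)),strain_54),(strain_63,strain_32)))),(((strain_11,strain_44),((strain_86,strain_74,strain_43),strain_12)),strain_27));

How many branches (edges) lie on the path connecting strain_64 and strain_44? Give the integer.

The MRCA of strain_64 and strain_44 is the root of the tree.
From strain_64 up to that node: 7 branches. From strain_44 up to the same node: 4 branches. Total: 7 + 4 = 11.

11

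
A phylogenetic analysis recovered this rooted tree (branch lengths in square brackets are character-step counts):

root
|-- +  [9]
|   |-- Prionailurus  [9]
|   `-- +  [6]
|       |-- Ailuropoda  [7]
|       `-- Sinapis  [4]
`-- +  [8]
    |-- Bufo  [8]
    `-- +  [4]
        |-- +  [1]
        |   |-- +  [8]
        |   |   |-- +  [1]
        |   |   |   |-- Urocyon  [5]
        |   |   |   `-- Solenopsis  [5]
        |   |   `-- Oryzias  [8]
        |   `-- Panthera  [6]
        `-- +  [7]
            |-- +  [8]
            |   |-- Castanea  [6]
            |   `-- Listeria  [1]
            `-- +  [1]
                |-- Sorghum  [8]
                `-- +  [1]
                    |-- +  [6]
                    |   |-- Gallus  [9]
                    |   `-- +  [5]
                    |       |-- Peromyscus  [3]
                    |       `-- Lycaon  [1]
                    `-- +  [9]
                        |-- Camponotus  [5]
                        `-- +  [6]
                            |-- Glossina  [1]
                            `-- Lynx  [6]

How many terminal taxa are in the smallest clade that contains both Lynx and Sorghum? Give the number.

The MRCA of Lynx and Sorghum is the node subtending (Sorghum,((Gallus,(Peromyscus,Lycaon)),(Camponotus,(Glossina,Lynx)))).
That clade contains 7 terminal taxa: Camponotus, Gallus, Glossina, Lycaon, Lynx, Peromyscus, Sorghum.

7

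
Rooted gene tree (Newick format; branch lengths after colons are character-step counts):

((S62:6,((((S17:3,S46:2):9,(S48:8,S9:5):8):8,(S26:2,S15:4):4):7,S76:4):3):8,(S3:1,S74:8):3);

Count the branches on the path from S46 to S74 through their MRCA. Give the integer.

8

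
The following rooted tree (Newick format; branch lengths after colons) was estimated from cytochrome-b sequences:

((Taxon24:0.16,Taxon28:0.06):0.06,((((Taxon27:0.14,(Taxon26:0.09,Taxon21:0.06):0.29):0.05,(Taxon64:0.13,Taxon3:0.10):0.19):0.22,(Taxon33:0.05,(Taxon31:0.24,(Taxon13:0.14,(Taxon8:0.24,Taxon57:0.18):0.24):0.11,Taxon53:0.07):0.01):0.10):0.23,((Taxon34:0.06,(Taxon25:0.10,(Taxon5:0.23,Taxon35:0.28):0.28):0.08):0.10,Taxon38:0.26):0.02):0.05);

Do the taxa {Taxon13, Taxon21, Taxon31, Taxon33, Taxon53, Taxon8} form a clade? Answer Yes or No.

The MRCA of the listed taxa subtends (((Taxon27,(Taxon26,Taxon21)),(Taxon64,Taxon3)),(Taxon33,(Taxon31,(Taxon13,(Taxon8,Taxon57)),Taxon53))).
That clade also contains Taxon26, Taxon27, Taxon3, Taxon57, Taxon64, which are not in the proposed group, so the group is not monophyletic.

No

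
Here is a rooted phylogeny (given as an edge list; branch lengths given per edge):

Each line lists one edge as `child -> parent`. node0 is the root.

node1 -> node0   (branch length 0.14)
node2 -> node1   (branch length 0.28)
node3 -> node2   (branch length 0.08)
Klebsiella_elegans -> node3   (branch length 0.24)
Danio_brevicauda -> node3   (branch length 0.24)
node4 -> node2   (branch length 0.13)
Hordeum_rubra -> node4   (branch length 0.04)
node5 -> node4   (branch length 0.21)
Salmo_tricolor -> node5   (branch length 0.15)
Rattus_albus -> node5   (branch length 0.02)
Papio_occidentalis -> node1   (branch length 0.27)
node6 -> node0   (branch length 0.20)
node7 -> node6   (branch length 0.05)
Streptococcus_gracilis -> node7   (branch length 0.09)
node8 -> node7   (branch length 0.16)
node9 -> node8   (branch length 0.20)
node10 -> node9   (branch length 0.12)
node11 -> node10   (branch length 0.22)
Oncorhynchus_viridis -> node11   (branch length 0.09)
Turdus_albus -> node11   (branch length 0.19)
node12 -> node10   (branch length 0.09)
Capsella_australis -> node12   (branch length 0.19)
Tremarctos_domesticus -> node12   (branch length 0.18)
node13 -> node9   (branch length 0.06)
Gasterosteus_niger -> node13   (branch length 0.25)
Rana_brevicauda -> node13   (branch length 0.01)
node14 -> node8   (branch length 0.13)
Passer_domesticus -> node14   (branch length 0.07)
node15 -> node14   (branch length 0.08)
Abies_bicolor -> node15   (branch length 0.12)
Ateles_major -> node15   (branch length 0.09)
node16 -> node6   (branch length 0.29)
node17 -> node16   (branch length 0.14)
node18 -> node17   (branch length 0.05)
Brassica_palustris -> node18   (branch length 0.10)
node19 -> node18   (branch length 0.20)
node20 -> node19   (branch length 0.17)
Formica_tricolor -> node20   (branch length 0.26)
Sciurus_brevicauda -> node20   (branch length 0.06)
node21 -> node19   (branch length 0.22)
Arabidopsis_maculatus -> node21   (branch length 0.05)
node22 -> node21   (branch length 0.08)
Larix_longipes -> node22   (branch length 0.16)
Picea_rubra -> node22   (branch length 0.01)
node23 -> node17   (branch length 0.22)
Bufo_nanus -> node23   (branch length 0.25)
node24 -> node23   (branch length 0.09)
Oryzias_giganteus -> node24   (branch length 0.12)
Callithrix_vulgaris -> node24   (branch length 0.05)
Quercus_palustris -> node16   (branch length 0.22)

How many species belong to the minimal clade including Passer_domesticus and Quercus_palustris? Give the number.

20

The MRCA of Passer_domesticus and Quercus_palustris is the node subtending ((Streptococcus_gracilis,((((Oncorhynchus_viridis,Turdus_albus),(Capsella_australis,Tremarctos_domesticus)),(Gasterosteus_niger,Rana_brevicauda)),(Passer_domesticus,(Abies_bicolor,Ateles_major)))),(((Brassica_palustris,((Formica_tricolor,Sciurus_brevicauda),(Arabidopsis_maculatus,(Larix_longipes,Picea_rubra)))),(Bufo_nanus,(Oryzias_giganteus,Callithrix_vulgaris))),Quercus_palustris)).
That clade contains 20 terminal taxa: Abies_bicolor, Arabidopsis_maculatus, Ateles_major, Brassica_palustris, Bufo_nanus, Callithrix_vulgaris, Capsella_australis, Formica_tricolor, Gasterosteus_niger, Larix_longipes, Oncorhynchus_viridis, Oryzias_giganteus, Passer_domesticus, Picea_rubra, Quercus_palustris, Rana_brevicauda, Sciurus_brevicauda, Streptococcus_gracilis, Tremarctos_domesticus, Turdus_albus.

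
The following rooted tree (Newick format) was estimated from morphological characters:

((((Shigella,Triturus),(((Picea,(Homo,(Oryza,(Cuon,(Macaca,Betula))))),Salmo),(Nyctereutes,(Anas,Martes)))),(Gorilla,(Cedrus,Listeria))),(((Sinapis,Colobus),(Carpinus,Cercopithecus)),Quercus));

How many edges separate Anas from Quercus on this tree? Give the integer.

The MRCA of Anas and Quercus is the root of the tree.
From Anas up to that node: 6 branches. From Quercus up to the same node: 2 branches. Total: 6 + 2 = 8.

8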